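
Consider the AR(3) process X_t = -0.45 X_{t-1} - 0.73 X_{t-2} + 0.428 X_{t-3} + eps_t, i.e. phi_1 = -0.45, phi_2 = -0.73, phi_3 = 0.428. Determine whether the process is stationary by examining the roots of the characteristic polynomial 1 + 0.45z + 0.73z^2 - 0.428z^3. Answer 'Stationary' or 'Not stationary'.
\text{Not stationary}

The AR(p) characteristic polynomial is P(z) = 1 + 0.45z + 0.73z^2 - 0.428z^3.
Stationarity requires all roots to lie outside the unit circle, i.e. |z| > 1 for every root.
Degree 3: look for a simple real root z0 first, then factor out (1 - z/z0) and solve the remaining quadratic.
Testing z0 = 2.5: P(2.5) = 1 + (0.45)(2.5) + (0.73)(2.5)^2 + (-0.428)(2.5)^3
  = 1 + (1.125) + (4.5625) + (-6.6875) = 0.  So z_0 = 2.5 is a root, |z_0| = 2.5.
Divide out the factor (1 - 0.4 z) = (1 - z/z0) (since 1/z0 = 0.4):
  P(z) = (1 - 0.4 z)(1 + (0.85) z + (1.07) z^2)
  [check: z-coef 0.85 - (0.4) = 0.45; z^2-coef 1.07 - (0.4)(0.85) = 0.73; z^3-coef -(0.4)(1.07) = -0.428.]
Remaining roots from the quadratic factor 1 + (0.85) z + (1.07) z^2:
  Set 1 + (0.85) z + (1.07) z^2 = 0, i.e. a z^2 + b z + c = 0 with a = 1.07, b = 0.85, c = 1.
  Discriminant D = b^2 - 4ac = (0.85)^2 - 4*(1.07)*1 = 0.7225 - (4.28) = -3.5575.
  D < 0, so the roots are the complex-conjugate pair z = (-b +/- i sqrt(-D)) / (2a) = -0.3972 +/- 0.8814i.
  For a conjugate pair |z|^2 = z * conj(z) = (product of roots) = c/a = 1/(1.07) = 0.934579, so |z| = sqrt(0.934579) = 0.9667 for both roots.
Moduli of all roots: 2.5000, 0.9667, 0.9667.
All moduli strictly greater than 1? No.
Verdict: Not stationary.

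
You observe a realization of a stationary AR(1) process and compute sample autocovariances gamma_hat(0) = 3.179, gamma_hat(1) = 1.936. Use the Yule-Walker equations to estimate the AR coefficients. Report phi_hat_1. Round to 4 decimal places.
\hat\phi_{1} = 0.6090

The Yule-Walker equations for an AR(p) process read, in matrix form,
  Gamma_p phi = r_p,   with   (Gamma_p)_{ij} = gamma(|i - j|),
                       (r_p)_i = gamma(i),   i,j = 1..p.
Substitute the sample gammas (Toeplitz matrix and right-hand side of size 1):
  Gamma_p = [[3.179]]
  r_p     = [1.936]
With p = 1 this is the single equation gamma(0) phi_1 = gamma(1):
  phi_hat_1 = gamma(1) / gamma(0) = 1.936 / 3.179 = 0.6090.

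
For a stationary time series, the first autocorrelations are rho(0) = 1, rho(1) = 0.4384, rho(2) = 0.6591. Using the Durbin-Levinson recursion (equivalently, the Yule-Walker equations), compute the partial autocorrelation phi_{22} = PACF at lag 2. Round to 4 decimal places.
\phi_{22} = 0.5780

The PACF at lag k is phi_{kk}, the last component of the solution
to the Yule-Walker system G_k phi = r_k where
  (G_k)_{ij} = rho(|i - j|), (r_k)_i = rho(i), i,j = 1..k.
Equivalently, Durbin-Levinson gives phi_{kk} iteratively:
  phi_{11} = rho(1)
  phi_{kk} = [rho(k) - sum_{j=1..k-1} phi_{k-1,j} rho(k-j)]
            / [1 - sum_{j=1..k-1} phi_{k-1,j} rho(j)],
  phi_{k,j} = phi_{k-1,j} - phi_{kk} phi_{k-1,k-j},  j = 1..k-1.
Step k = 1:
  phi_11 = rho(1) = 0.4384.
Step k = 2:
  phi_22 = [rho(2) - phi_11 rho(1)] / [1 - phi_11 rho(1)] = [0.6591 - (0.4384)(0.4384)] / [1 - (0.4384)(0.4384)]
         = 0.46690544 / 0.80780544 = 0.578.
Therefore phi_{22} = 0.5780.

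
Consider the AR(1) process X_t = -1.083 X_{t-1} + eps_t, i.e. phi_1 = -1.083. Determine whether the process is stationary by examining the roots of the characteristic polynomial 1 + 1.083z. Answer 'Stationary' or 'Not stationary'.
\text{Not stationary}

The AR(p) characteristic polynomial is P(z) = 1 + 1.083z.
Stationarity requires all roots to lie outside the unit circle, i.e. |z| > 1 for every root.
This is linear in z: 1 + (1.083) z = 0  =>  z = -1/(1.083) = -0.923361,  |z| = 0.923361.
Moduli of all roots: 0.9234.
All moduli strictly greater than 1? No.
Verdict: Not stationary.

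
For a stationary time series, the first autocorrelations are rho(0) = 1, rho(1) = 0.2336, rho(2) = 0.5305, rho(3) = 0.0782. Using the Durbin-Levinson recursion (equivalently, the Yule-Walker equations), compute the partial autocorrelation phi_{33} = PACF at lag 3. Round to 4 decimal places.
\phi_{33} = -0.1430

The PACF at lag k is phi_{kk}, the last component of the solution
to the Yule-Walker system G_k phi = r_k where
  (G_k)_{ij} = rho(|i - j|), (r_k)_i = rho(i), i,j = 1..k.
Equivalently, Durbin-Levinson gives phi_{kk} iteratively:
  phi_{11} = rho(1)
  phi_{kk} = [rho(k) - sum_{j=1..k-1} phi_{k-1,j} rho(k-j)]
            / [1 - sum_{j=1..k-1} phi_{k-1,j} rho(j)],
  phi_{k,j} = phi_{k-1,j} - phi_{kk} phi_{k-1,k-j},  j = 1..k-1.
Step k = 1:
  phi_11 = rho(1) = 0.2336.
Step k = 2:
  phi_22 = [rho(2) - phi_11 rho(1)] / [1 - phi_11 rho(1)] = [0.5305 - (0.2336)(0.2336)] / [1 - (0.2336)(0.2336)]
         = 0.47593104 / 0.94543104 = 0.503401.
  Update: phi_21 = phi_11 - phi_22 phi_11 = 0.2336 - (0.503401)(0.2336) = 0.116005.
Step k = 3:
  phi_33 = [rho(3) - phi_21 rho(2) - phi_22 rho(1)] / [1 - phi_21 rho(1) - phi_22 rho(2)]
    numerator   = 0.0782 - (0.116005)(0.5305) - (0.503401)(0.2336) = -0.10093542
    denominator = 1 - (0.116005)(0.2336) - (0.503401)(0.5305) = 0.70584682
  phi_33 = -0.10093542 / 0.70584682 = -0.143.
Therefore phi_{33} = -0.1430.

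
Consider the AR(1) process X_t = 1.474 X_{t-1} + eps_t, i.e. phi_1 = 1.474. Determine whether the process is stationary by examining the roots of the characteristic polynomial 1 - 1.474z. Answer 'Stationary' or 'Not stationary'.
\text{Not stationary}

The AR(p) characteristic polynomial is P(z) = 1 - 1.474z.
Stationarity requires all roots to lie outside the unit circle, i.e. |z| > 1 for every root.
This is linear in z: 1 + (-1.474) z = 0  =>  z = -1/(-1.474) = 0.678426,  |z| = 0.678426.
Moduli of all roots: 0.6784.
All moduli strictly greater than 1? No.
Verdict: Not stationary.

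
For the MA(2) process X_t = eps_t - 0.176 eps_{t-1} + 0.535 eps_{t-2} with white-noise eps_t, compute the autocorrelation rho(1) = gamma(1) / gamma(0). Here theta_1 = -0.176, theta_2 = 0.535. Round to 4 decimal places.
\rho(1) = -0.2051

For an MA(q) process with theta_0 = 1, the autocovariance is
  gamma(k) = sigma^2 * sum_{i=0..q-k} theta_i * theta_{i+k},
and rho(k) = gamma(k) / gamma(0). Sigma^2 cancels.
  numerator   = (1)*(-0.176) + (-0.176)*(0.535) = -0.27016.
  denominator = (1)^2 + (-0.176)^2 + (0.535)^2 = 1.317201.
  rho(1) = -0.27016 / 1.317201 = -0.2051.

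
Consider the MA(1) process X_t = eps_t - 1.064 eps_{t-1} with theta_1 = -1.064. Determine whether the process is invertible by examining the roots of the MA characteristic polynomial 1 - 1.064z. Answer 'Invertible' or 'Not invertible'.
\text{Not invertible}

The MA(q) characteristic polynomial is P(z) = 1 - 1.064z.
Invertibility requires all roots to lie outside the unit circle, i.e. |z| > 1 for every root.
This is linear in z: 1 + (-1.064) z = 0  =>  z = -1/(-1.064) = 0.93985,  |z| = 0.93985.
Moduli of all roots: 0.9398.
All moduli strictly greater than 1? No.
Verdict: Not invertible.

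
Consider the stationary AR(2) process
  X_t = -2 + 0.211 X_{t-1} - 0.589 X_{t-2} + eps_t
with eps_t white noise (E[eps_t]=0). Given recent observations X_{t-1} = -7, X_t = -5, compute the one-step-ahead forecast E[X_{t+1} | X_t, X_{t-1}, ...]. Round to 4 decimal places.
E[X_{t+1} \mid \mathcal F_t] = 1.0680

For an AR(p) model X_t = c + sum_i phi_i X_{t-i} + eps_t, the
one-step-ahead conditional mean is
  E[X_{t+1} | X_t, ...] = c + sum_i phi_i X_{t+1-i}.
Substitute known values:
  E[X_{t+1} | ...] = -2 + (0.211) * (-5) + (-0.589) * (-7)
                   = 1.0680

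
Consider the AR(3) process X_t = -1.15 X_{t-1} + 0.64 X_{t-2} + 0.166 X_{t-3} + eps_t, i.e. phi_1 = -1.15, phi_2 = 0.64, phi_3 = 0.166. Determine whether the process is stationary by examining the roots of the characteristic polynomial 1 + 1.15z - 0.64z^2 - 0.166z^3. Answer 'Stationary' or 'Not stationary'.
\text{Not stationary}

The AR(p) characteristic polynomial is P(z) = 1 + 1.15z - 0.64z^2 - 0.166z^3.
Stationarity requires all roots to lie outside the unit circle, i.e. |z| > 1 for every root.
Degree 3: look for a simple real root z0 first, then factor out (1 - z/z0) and solve the remaining quadratic.
Testing z0 = -5: P(-5) = 1 + (1.15)(-5) + (-0.64)(-5)^2 + (-0.166)(-5)^3
  = 1 + (-5.75) + (-16) + (20.75) = 0.  So z_0 = -5 is a root, |z_0| = 5.
Divide out the factor (1 + 0.2 z) = (1 - z/z0) (since 1/z0 = -0.2):
  P(z) = (1 + 0.2 z)(1 + (0.95) z + (-0.83) z^2)
  [check: z-coef 0.95 - (-0.2) = 1.15; z^2-coef -0.83 - (-0.2)(0.95) = -0.64; z^3-coef -(-0.2)(-0.83) = -0.166.]
Remaining roots from the quadratic factor 1 + (0.95) z + (-0.83) z^2:
  Set 1 + (0.95) z + (-0.83) z^2 = 0, i.e. a z^2 + b z + c = 0 with a = -0.83, b = 0.95, c = 1.
  Discriminant D = b^2 - 4ac = (0.95)^2 - 4*(-0.83)*1 = 0.9025 - (-3.32) = 4.2225.
  D >= 0, so the roots are real: z = (-b +/- sqrt(D)) / (2a) = (-0.95 +/- 2.054872) / (-1.66).
    z_1 = (-0.95 + 2.054872) / (-1.66) = -0.6656,   |z_1| = 0.6656.
    z_2 = (-0.95 - 2.054872) / (-1.66) = 1.8102,   |z_2| = 1.8102.
Moduli of all roots: 5.0000, 0.6656, 1.8102.
All moduli strictly greater than 1? No.
Verdict: Not stationary.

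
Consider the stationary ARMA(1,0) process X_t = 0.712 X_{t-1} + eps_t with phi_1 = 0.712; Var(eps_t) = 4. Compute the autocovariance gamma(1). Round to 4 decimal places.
\gamma(1) = 5.7762

Multiply the model equation by X_{t-k} and take expectations. With theta_0 = psi_0 = 1 and psi_j the MA(infinity) weights, this gives
  gamma(k) - sum_i phi_i gamma(k-i) = c_k,
  c_k = sigma^2 * sum_{j=k..q} theta_j psi_{j-k}   (c_k = 0 for k > q),
using gamma(-m) = gamma(m).
Pure AR (q = 0): c_0 = sigma^2 = 4, c_k = 0 for k >= 1.
Equations for k = 0 and k = 1 (AR order 1):
  gamma(0) = phi_1 gamma(1) + c_0
  gamma(1) = phi_1 gamma(0) + c_1
Substituting the second into the first: gamma(0) (1 - phi_1^2) = c_0 + phi_1 c_1, so
  gamma(0) = c_0 / (1 - phi_1^2) = 4 / (1 - (0.712)^2) = 4 / 0.493056 = 8.112669.
  gamma(1) = phi_1 gamma(0) = (0.712)(8.112669) = 5.77622.
Therefore gamma(1) = 5.7762 (to 4 decimal places).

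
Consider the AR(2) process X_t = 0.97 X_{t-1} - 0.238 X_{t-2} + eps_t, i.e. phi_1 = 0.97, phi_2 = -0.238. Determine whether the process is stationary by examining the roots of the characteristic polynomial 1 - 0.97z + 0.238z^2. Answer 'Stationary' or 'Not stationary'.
\text{Stationary}

The AR(p) characteristic polynomial is P(z) = 1 - 0.97z + 0.238z^2.
Stationarity requires all roots to lie outside the unit circle, i.e. |z| > 1 for every root.
Set 1 + (-0.97) z + (0.238) z^2 = 0, i.e. a z^2 + b z + c = 0 with a = 0.238, b = -0.97, c = 1.
Discriminant D = b^2 - 4ac = (-0.97)^2 - 4*(0.238)*1 = 0.9409 - (0.952) = -0.0111.
D < 0, so the roots are the complex-conjugate pair z = (-b +/- i sqrt(-D)) / (2a) = 2.0378 +/- 0.2213i.
For a conjugate pair |z|^2 = z * conj(z) = (product of roots) = c/a = 1/(0.238) = 4.201681, so |z| = sqrt(4.201681) = 2.0498 for both roots.
Moduli of all roots: 2.0498, 2.0498.
All moduli strictly greater than 1? Yes.
Verdict: Stationary.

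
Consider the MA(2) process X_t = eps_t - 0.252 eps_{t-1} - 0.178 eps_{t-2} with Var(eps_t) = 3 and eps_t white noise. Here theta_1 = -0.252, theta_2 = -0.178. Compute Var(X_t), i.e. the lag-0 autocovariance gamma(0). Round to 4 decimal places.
\gamma(0) = 3.2856

For an MA(q) process X_t = eps_t + sum_i theta_i eps_{t-i} with
Var(eps_t) = sigma^2, the variance is
  gamma(0) = sigma^2 * (1 + sum_i theta_i^2).
  sum_i theta_i^2 = (-0.252)^2 + (-0.178)^2 = 0.063504 + 0.031684 = 0.095188.
  gamma(0) = 3 * (1 + 0.095188) = 3 * 1.095188 = 3.285564, which rounds to 3.2856.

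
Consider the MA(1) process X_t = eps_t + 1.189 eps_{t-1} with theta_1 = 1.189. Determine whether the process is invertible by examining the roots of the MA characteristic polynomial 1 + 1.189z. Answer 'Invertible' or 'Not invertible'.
\text{Not invertible}

The MA(q) characteristic polynomial is P(z) = 1 + 1.189z.
Invertibility requires all roots to lie outside the unit circle, i.e. |z| > 1 for every root.
This is linear in z: 1 + (1.189) z = 0  =>  z = -1/(1.189) = -0.841043,  |z| = 0.841043.
Moduli of all roots: 0.8410.
All moduli strictly greater than 1? No.
Verdict: Not invertible.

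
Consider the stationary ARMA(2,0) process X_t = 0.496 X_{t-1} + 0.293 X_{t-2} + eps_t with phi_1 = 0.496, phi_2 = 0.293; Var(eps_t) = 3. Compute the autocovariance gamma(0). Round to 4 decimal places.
\gamma(0) = 6.4624

Multiply the model equation by X_{t-k} and take expectations. With theta_0 = psi_0 = 1 and psi_j the MA(infinity) weights, this gives
  gamma(k) - sum_i phi_i gamma(k-i) = c_k,
  c_k = sigma^2 * sum_{j=k..q} theta_j psi_{j-k}   (c_k = 0 for k > q),
using gamma(-m) = gamma(m).
Pure AR (q = 0): c_0 = sigma^2 = 3, c_k = 0 for k >= 1.
Equations for k = 0, 1, 2 (AR order 2, c_2 = 0):
  (E0) gamma(0) = phi_1 gamma(1) + phi_2 gamma(2) + c_0
  (E1) gamma(1) = phi_1 gamma(0) + phi_2 gamma(1) + c_1
  (E2) gamma(2) = phi_1 gamma(1) + phi_2 gamma(0)
From (E1): gamma(1) = A gamma(0) + B with
  A = phi_1 / (1 - phi_2) = 0.496 / 0.707 = 0.701556,   B = c_1 / (1 - phi_2) = 0 / 0.707 = 0.
Insert (E2) into (E0): gamma(0) (1 - phi_2^2) = phi_1 (1 + phi_2) gamma(1) + c_0.
  phi_1 (1 + phi_2) = (0.496)(1.293) = 0.641328,   1 - phi_2^2 = 0.914151.
Replace gamma(1) by A gamma(0) + B and collect gamma(0):
  gamma(0) [0.914151 - (0.641328)(0.701556)] = c_0 = 3
  gamma(0) * 0.464224 = 3
  gamma(0) = 3 / 0.464224 = 6.462403.
Therefore gamma(0) = 6.4624 (to 4 decimal places).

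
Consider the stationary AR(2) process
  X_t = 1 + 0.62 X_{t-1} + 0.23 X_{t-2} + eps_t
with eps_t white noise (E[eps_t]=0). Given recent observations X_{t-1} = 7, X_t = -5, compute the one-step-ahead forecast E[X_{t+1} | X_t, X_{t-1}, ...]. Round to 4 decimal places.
E[X_{t+1} \mid \mathcal F_t] = -0.4900

For an AR(p) model X_t = c + sum_i phi_i X_{t-i} + eps_t, the
one-step-ahead conditional mean is
  E[X_{t+1} | X_t, ...] = c + sum_i phi_i X_{t+1-i}.
Substitute known values:
  E[X_{t+1} | ...] = 1 + (0.62) * (-5) + (0.23) * (7)
                   = -0.4900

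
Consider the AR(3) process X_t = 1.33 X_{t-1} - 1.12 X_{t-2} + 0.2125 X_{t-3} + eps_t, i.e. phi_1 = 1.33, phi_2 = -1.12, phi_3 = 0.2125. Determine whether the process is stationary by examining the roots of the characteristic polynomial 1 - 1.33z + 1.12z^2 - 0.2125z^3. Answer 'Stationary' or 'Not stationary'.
\text{Stationary}

The AR(p) characteristic polynomial is P(z) = 1 - 1.33z + 1.12z^2 - 0.2125z^3.
Stationarity requires all roots to lie outside the unit circle, i.e. |z| > 1 for every root.
Degree 3: look for a simple real root z0 first, then factor out (1 - z/z0) and solve the remaining quadratic.
Testing z0 = 4: P(4) = 1 + (-1.33)(4) + (1.12)(4)^2 + (-0.2125)(4)^3
  = 1 + (-5.32) + (17.92) + (-13.6) = 0.  So z_0 = 4 is a root, |z_0| = 4.
Divide out the factor (1 - 0.25 z) = (1 - z/z0) (since 1/z0 = 0.25):
  P(z) = (1 - 0.25 z)(1 + (-1.08) z + (0.85) z^2)
  [check: z-coef -1.08 - (0.25) = -1.33; z^2-coef 0.85 - (0.25)(-1.08) = 1.12; z^3-coef -(0.25)(0.85) = -0.2125.]
Remaining roots from the quadratic factor 1 + (-1.08) z + (0.85) z^2:
  Set 1 + (-1.08) z + (0.85) z^2 = 0, i.e. a z^2 + b z + c = 0 with a = 0.85, b = -1.08, c = 1.
  Discriminant D = b^2 - 4ac = (-1.08)^2 - 4*(0.85)*1 = 1.1664 - (3.4) = -2.2336.
  D < 0, so the roots are the complex-conjugate pair z = (-b +/- i sqrt(-D)) / (2a) = 0.6353 +/- 0.8791i.
  For a conjugate pair |z|^2 = z * conj(z) = (product of roots) = c/a = 1/(0.85) = 1.176471, so |z| = sqrt(1.176471) = 1.0847 for both roots.
Moduli of all roots: 4.0000, 1.0847, 1.0847.
All moduli strictly greater than 1? Yes.
Verdict: Stationary.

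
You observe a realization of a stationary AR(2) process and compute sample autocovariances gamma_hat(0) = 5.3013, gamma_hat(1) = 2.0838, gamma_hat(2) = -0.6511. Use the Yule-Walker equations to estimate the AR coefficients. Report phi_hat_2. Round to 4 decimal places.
\hat\phi_{2} = -0.3280

The Yule-Walker equations for an AR(p) process read, in matrix form,
  Gamma_p phi = r_p,   with   (Gamma_p)_{ij} = gamma(|i - j|),
                       (r_p)_i = gamma(i),   i,j = 1..p.
Substitute the sample gammas (Toeplitz matrix and right-hand side of size 2):
  Gamma_p = [[5.3013, 2.0838], [2.0838, 5.3013]]
  r_p     = [2.0838, -0.6511]
Written out:
  5.3013 phi_1 + 2.0838 phi_2 = 2.0838
  2.0838 phi_1 + 5.3013 phi_2 = -0.6511
Solve by Cramer's rule:
  det = gamma(0)^2 - gamma(1)^2 = (5.3013)^2 - (2.0838)^2 = 28.10378169 - 4.34222244 = 23.76155925
  phi_hat_1 = [gamma(1) gamma(0) - gamma(1) gamma(2)] / det = [(2.0838)(5.3013) - (2.0838)(-0.6511)] / 23.76155925 = 12.40361112 / 23.76155925 = 0.522
  phi_hat_2 = [gamma(0) gamma(2) - gamma(1)^2] / det = [(5.3013)(-0.6511) - (2.0838)^2] / 23.76155925 = -7.79389887 / 23.76155925 = -0.328
So phi_hat = [0.5220, -0.3280].
Therefore phi_hat_2 = -0.3280.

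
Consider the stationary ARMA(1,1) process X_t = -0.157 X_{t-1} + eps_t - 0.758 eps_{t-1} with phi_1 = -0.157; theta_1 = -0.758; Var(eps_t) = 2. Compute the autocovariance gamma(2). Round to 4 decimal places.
\gamma(2) = 0.3296

Multiply the model equation by X_{t-k} and take expectations. With theta_0 = psi_0 = 1 and psi_j the MA(infinity) weights, this gives
  gamma(k) - sum_i phi_i gamma(k-i) = c_k,
  c_k = sigma^2 * sum_{j=k..q} theta_j psi_{j-k}   (c_k = 0 for k > q),
using gamma(-m) = gamma(m).
psi-weights needed (psi_j = theta_j + sum_i phi_i psi_{j-i}):
  psi_1 = theta_1 + phi_1 = -0.758 + (-0.157) = -0.915
Right-hand sides:
  c_0 = sigma^2 (1 + theta_1 psi_1) = 2 * (1 + (-0.758)(-0.915)) = 2 * 1.69357 = 3.38714
  c_1 = sigma^2 theta_1 = 2 * (-0.758) = -1.516
  c_2 = 0
Equations for k = 0 and k = 1 (AR order 1):
  gamma(0) = phi_1 gamma(1) + c_0
  gamma(1) = phi_1 gamma(0) + c_1
Substituting the second into the first: gamma(0) (1 - phi_1^2) = c_0 + phi_1 c_1, so
  gamma(0) = (c_0 + phi_1 c_1) / (1 - phi_1^2) = (3.38714 + (-0.157)(-1.516)) / (1 - (-0.157)^2) = 3.625152 / 0.975351 = 3.716767.
  gamma(1) = phi_1 gamma(0) + c_1 = (-0.157)(3.716767) + (-1.516) = -2.099532.
For k = 2 (> q): gamma(2) = phi_1 gamma(1) = (-0.157)(-2.099532) = 0.329627.
Therefore gamma(2) = 0.3296 (to 4 decimal places).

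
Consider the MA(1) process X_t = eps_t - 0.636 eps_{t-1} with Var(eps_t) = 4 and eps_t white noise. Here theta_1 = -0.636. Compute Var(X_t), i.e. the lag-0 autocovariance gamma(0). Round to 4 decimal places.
\gamma(0) = 5.6180

For an MA(q) process X_t = eps_t + sum_i theta_i eps_{t-i} with
Var(eps_t) = sigma^2, the variance is
  gamma(0) = sigma^2 * (1 + sum_i theta_i^2).
  sum_i theta_i^2 = (-0.636)^2 = 0.404496.
  gamma(0) = 4 * (1 + 0.404496) = 4 * 1.404496 = 5.617984, which rounds to 5.6180.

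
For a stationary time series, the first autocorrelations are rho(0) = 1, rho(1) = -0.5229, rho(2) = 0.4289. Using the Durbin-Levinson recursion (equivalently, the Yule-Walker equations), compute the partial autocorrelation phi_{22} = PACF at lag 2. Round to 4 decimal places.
\phi_{22} = 0.2140

The PACF at lag k is phi_{kk}, the last component of the solution
to the Yule-Walker system G_k phi = r_k where
  (G_k)_{ij} = rho(|i - j|), (r_k)_i = rho(i), i,j = 1..k.
Equivalently, Durbin-Levinson gives phi_{kk} iteratively:
  phi_{11} = rho(1)
  phi_{kk} = [rho(k) - sum_{j=1..k-1} phi_{k-1,j} rho(k-j)]
            / [1 - sum_{j=1..k-1} phi_{k-1,j} rho(j)],
  phi_{k,j} = phi_{k-1,j} - phi_{kk} phi_{k-1,k-j},  j = 1..k-1.
Step k = 1:
  phi_11 = rho(1) = -0.5229.
Step k = 2:
  phi_22 = [rho(2) - phi_11 rho(1)] / [1 - phi_11 rho(1)] = [0.4289 - (-0.5229)(-0.5229)] / [1 - (-0.5229)(-0.5229)]
         = 0.15547559 / 0.72657559 = 0.214.
Therefore phi_{22} = 0.2140.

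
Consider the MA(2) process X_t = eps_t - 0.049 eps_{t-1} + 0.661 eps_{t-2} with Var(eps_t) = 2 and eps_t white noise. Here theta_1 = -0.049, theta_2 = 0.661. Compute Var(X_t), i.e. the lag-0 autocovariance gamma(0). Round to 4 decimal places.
\gamma(0) = 2.8786

For an MA(q) process X_t = eps_t + sum_i theta_i eps_{t-i} with
Var(eps_t) = sigma^2, the variance is
  gamma(0) = sigma^2 * (1 + sum_i theta_i^2).
  sum_i theta_i^2 = (-0.049)^2 + (0.661)^2 = 0.002401 + 0.436921 = 0.439322.
  gamma(0) = 2 * (1 + 0.439322) = 2 * 1.439322 = 2.878644, which rounds to 2.8786.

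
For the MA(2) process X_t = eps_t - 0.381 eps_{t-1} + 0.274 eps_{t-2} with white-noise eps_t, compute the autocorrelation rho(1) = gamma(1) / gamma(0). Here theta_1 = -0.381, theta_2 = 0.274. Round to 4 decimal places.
\rho(1) = -0.3978

For an MA(q) process with theta_0 = 1, the autocovariance is
  gamma(k) = sigma^2 * sum_{i=0..q-k} theta_i * theta_{i+k},
and rho(k) = gamma(k) / gamma(0). Sigma^2 cancels.
  numerator   = (1)*(-0.381) + (-0.381)*(0.274) = -0.485394.
  denominator = (1)^2 + (-0.381)^2 + (0.274)^2 = 1.220237.
  rho(1) = -0.485394 / 1.220237 = -0.3978.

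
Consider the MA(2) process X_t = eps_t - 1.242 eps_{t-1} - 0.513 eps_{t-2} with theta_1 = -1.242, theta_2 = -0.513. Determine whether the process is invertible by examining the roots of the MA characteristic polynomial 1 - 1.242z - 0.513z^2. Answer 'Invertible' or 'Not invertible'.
\text{Not invertible}

The MA(q) characteristic polynomial is P(z) = 1 - 1.242z - 0.513z^2.
Invertibility requires all roots to lie outside the unit circle, i.e. |z| > 1 for every root.
Set 1 + (-1.242) z + (-0.513) z^2 = 0, i.e. a z^2 + b z + c = 0 with a = -0.513, b = -1.242, c = 1.
Discriminant D = b^2 - 4ac = (-1.242)^2 - 4*(-0.513)*1 = 1.542564 - (-2.052) = 3.594564.
D >= 0, so the roots are real: z = (-b +/- sqrt(D)) / (2a) = (1.242 +/- 1.895934) / (-1.026).
  z_1 = (1.242 + 1.895934) / (-1.026) = -3.0584,   |z_1| = 3.0584.
  z_2 = (1.242 - 1.895934) / (-1.026) = 0.6374,   |z_2| = 0.6374.
Moduli of all roots: 3.0584, 0.6374.
All moduli strictly greater than 1? No.
Verdict: Not invertible.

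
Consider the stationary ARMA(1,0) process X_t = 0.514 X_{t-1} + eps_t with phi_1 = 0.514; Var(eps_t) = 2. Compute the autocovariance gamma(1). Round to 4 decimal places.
\gamma(1) = 1.3971

Multiply the model equation by X_{t-k} and take expectations. With theta_0 = psi_0 = 1 and psi_j the MA(infinity) weights, this gives
  gamma(k) - sum_i phi_i gamma(k-i) = c_k,
  c_k = sigma^2 * sum_{j=k..q} theta_j psi_{j-k}   (c_k = 0 for k > q),
using gamma(-m) = gamma(m).
Pure AR (q = 0): c_0 = sigma^2 = 2, c_k = 0 for k >= 1.
Equations for k = 0 and k = 1 (AR order 1):
  gamma(0) = phi_1 gamma(1) + c_0
  gamma(1) = phi_1 gamma(0) + c_1
Substituting the second into the first: gamma(0) (1 - phi_1^2) = c_0 + phi_1 c_1, so
  gamma(0) = c_0 / (1 - phi_1^2) = 2 / (1 - (0.514)^2) = 2 / 0.735804 = 2.718115.
  gamma(1) = phi_1 gamma(0) = (0.514)(2.718115) = 1.397111.
Therefore gamma(1) = 1.3971 (to 4 decimal places).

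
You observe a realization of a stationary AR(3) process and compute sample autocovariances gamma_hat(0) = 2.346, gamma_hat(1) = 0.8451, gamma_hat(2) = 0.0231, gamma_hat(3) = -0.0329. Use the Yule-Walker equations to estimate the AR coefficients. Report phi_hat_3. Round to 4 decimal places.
\hat\phi_{3} = 0.0370

The Yule-Walker equations for an AR(p) process read, in matrix form,
  Gamma_p phi = r_p,   with   (Gamma_p)_{ij} = gamma(|i - j|),
                       (r_p)_i = gamma(i),   i,j = 1..p.
Substitute the sample gammas (Toeplitz matrix and right-hand side of size 3):
  Gamma_p = [[2.346, 0.8451, 0.0231], [0.8451, 2.346, 0.8451], [0.0231, 0.8451, 2.346]]
  r_p     = [0.8451, 0.0231, -0.0329]
Written out (R1..R3):
  (R1) 2.346 phi_1 + 0.8451 phi_2 + 0.0231 phi_3 = 0.8451
  (R2) 0.8451 phi_1 + 2.346 phi_2 + 0.8451 phi_3 = 0.0231
  (R3) 0.0231 phi_1 + 0.8451 phi_2 + 2.346 phi_3 = -0.0329
Gaussian elimination:
  R2 <- R2 - (0.8451/2.346) R1 = R2 - (0.36023) R1:  2.041569 phi_2 + 0.836779 phi_3 = -0.281331
  R3 <- R3 - (0.0231/2.346) R1 = R3 - (0.009847) R1:  0.836779 phi_2 + 2.345773 phi_3 = -0.041221
  R3 <- R3 - (0.836779/2.041569) R2 = R3 - (0.40987) R2:  2.002802 phi_3 = 0.074088
Back-substitution:
  phi_hat_3 = 0.074088 / 2.002802 = 0.036992
  phi_hat_2 = (-0.281331 - (0.836779)(0.036992)) / 2.041569 = -0.152963
  phi_hat_1 = (0.8451 - (0.8451)(-0.152963) - (0.0231)(0.036992)) / 2.346 = 0.414968
So phi_hat = [0.4150, -0.1530, 0.0370].
Therefore phi_hat_3 = 0.0370.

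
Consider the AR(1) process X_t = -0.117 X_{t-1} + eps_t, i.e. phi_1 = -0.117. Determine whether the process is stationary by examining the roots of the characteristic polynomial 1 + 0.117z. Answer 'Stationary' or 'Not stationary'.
\text{Stationary}

The AR(p) characteristic polynomial is P(z) = 1 + 0.117z.
Stationarity requires all roots to lie outside the unit circle, i.e. |z| > 1 for every root.
This is linear in z: 1 + (0.117) z = 0  =>  z = -1/(0.117) = -8.547009,  |z| = 8.547009.
Moduli of all roots: 8.5470.
All moduli strictly greater than 1? Yes.
Verdict: Stationary.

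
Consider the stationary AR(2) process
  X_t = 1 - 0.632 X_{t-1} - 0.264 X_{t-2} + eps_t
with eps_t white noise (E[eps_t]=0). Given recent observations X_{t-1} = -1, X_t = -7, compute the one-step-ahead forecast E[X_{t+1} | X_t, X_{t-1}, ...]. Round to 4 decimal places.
E[X_{t+1} \mid \mathcal F_t] = 5.6880

For an AR(p) model X_t = c + sum_i phi_i X_{t-i} + eps_t, the
one-step-ahead conditional mean is
  E[X_{t+1} | X_t, ...] = c + sum_i phi_i X_{t+1-i}.
Substitute known values:
  E[X_{t+1} | ...] = 1 + (-0.632) * (-7) + (-0.264) * (-1)
                   = 5.6880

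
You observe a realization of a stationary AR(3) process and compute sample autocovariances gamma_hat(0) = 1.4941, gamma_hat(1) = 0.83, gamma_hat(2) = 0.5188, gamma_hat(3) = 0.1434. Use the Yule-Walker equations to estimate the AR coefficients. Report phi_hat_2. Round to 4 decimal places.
\hat\phi_{2} = 0.1450

The Yule-Walker equations for an AR(p) process read, in matrix form,
  Gamma_p phi = r_p,   with   (Gamma_p)_{ij} = gamma(|i - j|),
                       (r_p)_i = gamma(i),   i,j = 1..p.
Substitute the sample gammas (Toeplitz matrix and right-hand side of size 3):
  Gamma_p = [[1.4941, 0.83, 0.5188], [0.83, 1.4941, 0.83], [0.5188, 0.83, 1.4941]]
  r_p     = [0.83, 0.5188, 0.1434]
Written out (R1..R3):
  (R1) 1.4941 phi_1 + 0.83 phi_2 + 0.5188 phi_3 = 0.83
  (R2) 0.83 phi_1 + 1.4941 phi_2 + 0.83 phi_3 = 0.5188
  (R3) 0.5188 phi_1 + 0.83 phi_2 + 1.4941 phi_3 = 0.1434
Gaussian elimination:
  R2 <- R2 - (0.83/1.4941) R1 = R2 - (0.555518) R1:  1.03302 phi_2 + 0.541797 phi_3 = 0.05772
  R3 <- R3 - (0.5188/1.4941) R1 = R3 - (0.347232) R1:  0.541797 phi_2 + 1.313956 phi_3 = -0.144803
  R3 <- R3 - (0.541797/1.03302) R2 = R3 - (0.524479) R2:  1.029795 phi_3 = -0.175076
Back-substitution:
  phi_hat_3 = -0.175076 / 1.029795 = -0.17001
  phi_hat_2 = (0.05772 - (0.541797)(-0.17001)) / 1.03302 = 0.145042
  phi_hat_1 = (0.83 - (0.83)(0.145042) - (0.5188)(-0.17001)) / 1.4941 = 0.533978
So phi_hat = [0.5340, 0.1450, -0.1700].
Therefore phi_hat_2 = 0.1450.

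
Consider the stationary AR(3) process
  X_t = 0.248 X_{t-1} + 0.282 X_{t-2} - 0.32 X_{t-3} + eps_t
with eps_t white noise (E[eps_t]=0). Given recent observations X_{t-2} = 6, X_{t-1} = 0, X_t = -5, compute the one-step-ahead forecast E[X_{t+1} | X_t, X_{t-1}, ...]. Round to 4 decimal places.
E[X_{t+1} \mid \mathcal F_t] = -3.1600

For an AR(p) model X_t = c + sum_i phi_i X_{t-i} + eps_t, the
one-step-ahead conditional mean is
  E[X_{t+1} | X_t, ...] = c + sum_i phi_i X_{t+1-i}.
Substitute known values:
  E[X_{t+1} | ...] = (0.248) * (-5) + (0.282) * (0) + (-0.32) * (6)
                   = -3.1600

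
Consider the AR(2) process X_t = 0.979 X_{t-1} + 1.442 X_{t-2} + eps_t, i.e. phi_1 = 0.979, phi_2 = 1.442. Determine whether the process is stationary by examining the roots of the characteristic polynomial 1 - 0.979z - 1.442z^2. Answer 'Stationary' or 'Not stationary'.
\text{Not stationary}

The AR(p) characteristic polynomial is P(z) = 1 - 0.979z - 1.442z^2.
Stationarity requires all roots to lie outside the unit circle, i.e. |z| > 1 for every root.
Set 1 + (-0.979) z + (-1.442) z^2 = 0, i.e. a z^2 + b z + c = 0 with a = -1.442, b = -0.979, c = 1.
Discriminant D = b^2 - 4ac = (-0.979)^2 - 4*(-1.442)*1 = 0.958441 - (-5.768) = 6.726441.
D >= 0, so the roots are real: z = (-b +/- sqrt(D)) / (2a) = (0.979 +/- 2.593538) / (-2.884).
  z_1 = (0.979 + 2.593538) / (-2.884) = -1.2387,   |z_1| = 1.2387.
  z_2 = (0.979 - 2.593538) / (-2.884) = 0.5598,   |z_2| = 0.5598.
Moduli of all roots: 1.2387, 0.5598.
All moduli strictly greater than 1? No.
Verdict: Not stationary.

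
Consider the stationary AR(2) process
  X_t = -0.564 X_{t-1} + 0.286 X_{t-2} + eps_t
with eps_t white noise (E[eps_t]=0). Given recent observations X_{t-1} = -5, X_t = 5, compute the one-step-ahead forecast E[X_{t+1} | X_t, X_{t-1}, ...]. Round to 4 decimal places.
E[X_{t+1} \mid \mathcal F_t] = -4.2500

For an AR(p) model X_t = c + sum_i phi_i X_{t-i} + eps_t, the
one-step-ahead conditional mean is
  E[X_{t+1} | X_t, ...] = c + sum_i phi_i X_{t+1-i}.
Substitute known values:
  E[X_{t+1} | ...] = (-0.564) * (5) + (0.286) * (-5)
                   = -4.2500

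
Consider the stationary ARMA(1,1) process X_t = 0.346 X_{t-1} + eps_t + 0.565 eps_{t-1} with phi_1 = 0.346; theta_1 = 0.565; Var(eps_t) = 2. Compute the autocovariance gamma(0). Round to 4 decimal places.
\gamma(0) = 3.8856

Multiply the model equation by X_{t-k} and take expectations. With theta_0 = psi_0 = 1 and psi_j the MA(infinity) weights, this gives
  gamma(k) - sum_i phi_i gamma(k-i) = c_k,
  c_k = sigma^2 * sum_{j=k..q} theta_j psi_{j-k}   (c_k = 0 for k > q),
using gamma(-m) = gamma(m).
psi-weights needed (psi_j = theta_j + sum_i phi_i psi_{j-i}):
  psi_1 = theta_1 + phi_1 = 0.565 + (0.346) = 0.911
Right-hand sides:
  c_0 = sigma^2 (1 + theta_1 psi_1) = 2 * (1 + (0.565)(0.911)) = 2 * 1.514715 = 3.02943
  c_1 = sigma^2 theta_1 = 2 * (0.565) = 1.13
  c_2 = 0
Equations for k = 0 and k = 1 (AR order 1):
  gamma(0) = phi_1 gamma(1) + c_0
  gamma(1) = phi_1 gamma(0) + c_1
Substituting the second into the first: gamma(0) (1 - phi_1^2) = c_0 + phi_1 c_1, so
  gamma(0) = (c_0 + phi_1 c_1) / (1 - phi_1^2) = (3.02943 + (0.346)(1.13)) / (1 - (0.346)^2) = 3.42041 / 0.880284 = 3.885576.
Therefore gamma(0) = 3.8856 (to 4 decimal places).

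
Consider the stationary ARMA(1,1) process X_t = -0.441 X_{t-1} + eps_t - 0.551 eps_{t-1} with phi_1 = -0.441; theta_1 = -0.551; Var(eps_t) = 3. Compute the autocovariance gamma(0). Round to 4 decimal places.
\gamma(0) = 6.6650

Multiply the model equation by X_{t-k} and take expectations. With theta_0 = psi_0 = 1 and psi_j the MA(infinity) weights, this gives
  gamma(k) - sum_i phi_i gamma(k-i) = c_k,
  c_k = sigma^2 * sum_{j=k..q} theta_j psi_{j-k}   (c_k = 0 for k > q),
using gamma(-m) = gamma(m).
psi-weights needed (psi_j = theta_j + sum_i phi_i psi_{j-i}):
  psi_1 = theta_1 + phi_1 = -0.551 + (-0.441) = -0.992
Right-hand sides:
  c_0 = sigma^2 (1 + theta_1 psi_1) = 3 * (1 + (-0.551)(-0.992)) = 3 * 1.546592 = 4.639776
  c_1 = sigma^2 theta_1 = 3 * (-0.551) = -1.653
  c_2 = 0
Equations for k = 0 and k = 1 (AR order 1):
  gamma(0) = phi_1 gamma(1) + c_0
  gamma(1) = phi_1 gamma(0) + c_1
Substituting the second into the first: gamma(0) (1 - phi_1^2) = c_0 + phi_1 c_1, so
  gamma(0) = (c_0 + phi_1 c_1) / (1 - phi_1^2) = (4.639776 + (-0.441)(-1.653)) / (1 - (-0.441)^2) = 5.368749 / 0.805519 = 6.664956.
Therefore gamma(0) = 6.6650 (to 4 decimal places).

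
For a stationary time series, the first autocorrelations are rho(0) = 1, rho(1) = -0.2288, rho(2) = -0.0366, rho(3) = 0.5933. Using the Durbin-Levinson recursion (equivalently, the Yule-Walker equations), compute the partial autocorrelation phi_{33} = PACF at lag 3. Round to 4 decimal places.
\phi_{33} = 0.5990

The PACF at lag k is phi_{kk}, the last component of the solution
to the Yule-Walker system G_k phi = r_k where
  (G_k)_{ij} = rho(|i - j|), (r_k)_i = rho(i), i,j = 1..k.
Equivalently, Durbin-Levinson gives phi_{kk} iteratively:
  phi_{11} = rho(1)
  phi_{kk} = [rho(k) - sum_{j=1..k-1} phi_{k-1,j} rho(k-j)]
            / [1 - sum_{j=1..k-1} phi_{k-1,j} rho(j)],
  phi_{k,j} = phi_{k-1,j} - phi_{kk} phi_{k-1,k-j},  j = 1..k-1.
Step k = 1:
  phi_11 = rho(1) = -0.2288.
Step k = 2:
  phi_22 = [rho(2) - phi_11 rho(1)] / [1 - phi_11 rho(1)] = [-0.0366 - (-0.2288)(-0.2288)] / [1 - (-0.2288)(-0.2288)]
         = -0.08894944 / 0.94765056 = -0.093863.
  Update: phi_21 = phi_11 - phi_22 phi_11 = -0.2288 - (-0.093863)(-0.2288) = -0.250276.
Step k = 3:
  phi_33 = [rho(3) - phi_21 rho(2) - phi_22 rho(1)] / [1 - phi_21 rho(1) - phi_22 rho(2)]
    numerator   = 0.5933 - (-0.250276)(-0.0366) - (-0.093863)(-0.2288) = 0.56266402
    denominator = 1 - (-0.250276)(-0.2288) - (-0.093863)(-0.0366) = 0.93930149
  phi_33 = 0.56266402 / 0.93930149 = 0.599.
Therefore phi_{33} = 0.5990.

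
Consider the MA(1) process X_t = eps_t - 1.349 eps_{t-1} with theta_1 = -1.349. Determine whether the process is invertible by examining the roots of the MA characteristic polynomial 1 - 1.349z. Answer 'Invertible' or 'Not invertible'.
\text{Not invertible}

The MA(q) characteristic polynomial is P(z) = 1 - 1.349z.
Invertibility requires all roots to lie outside the unit circle, i.e. |z| > 1 for every root.
This is linear in z: 1 + (-1.349) z = 0  =>  z = -1/(-1.349) = 0.74129,  |z| = 0.74129.
Moduli of all roots: 0.7413.
All moduli strictly greater than 1? No.
Verdict: Not invertible.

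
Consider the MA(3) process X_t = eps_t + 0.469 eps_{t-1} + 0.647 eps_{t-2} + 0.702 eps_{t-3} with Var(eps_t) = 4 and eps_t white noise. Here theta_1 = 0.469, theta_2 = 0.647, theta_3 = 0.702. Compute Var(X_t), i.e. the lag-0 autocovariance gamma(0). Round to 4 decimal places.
\gamma(0) = 8.5255

For an MA(q) process X_t = eps_t + sum_i theta_i eps_{t-i} with
Var(eps_t) = sigma^2, the variance is
  gamma(0) = sigma^2 * (1 + sum_i theta_i^2).
  sum_i theta_i^2 = (0.469)^2 + (0.647)^2 + (0.702)^2 = 0.219961 + 0.418609 + 0.492804 = 1.131374.
  gamma(0) = 4 * (1 + 1.131374) = 4 * 2.131374 = 8.525496, which rounds to 8.5255.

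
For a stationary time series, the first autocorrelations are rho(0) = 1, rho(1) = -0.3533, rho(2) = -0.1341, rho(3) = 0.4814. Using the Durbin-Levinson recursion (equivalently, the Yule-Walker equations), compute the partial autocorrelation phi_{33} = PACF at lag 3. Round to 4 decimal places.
\phi_{33} = 0.3951

The PACF at lag k is phi_{kk}, the last component of the solution
to the Yule-Walker system G_k phi = r_k where
  (G_k)_{ij} = rho(|i - j|), (r_k)_i = rho(i), i,j = 1..k.
Equivalently, Durbin-Levinson gives phi_{kk} iteratively:
  phi_{11} = rho(1)
  phi_{kk} = [rho(k) - sum_{j=1..k-1} phi_{k-1,j} rho(k-j)]
            / [1 - sum_{j=1..k-1} phi_{k-1,j} rho(j)],
  phi_{k,j} = phi_{k-1,j} - phi_{kk} phi_{k-1,k-j},  j = 1..k-1.
Step k = 1:
  phi_11 = rho(1) = -0.3533.
Step k = 2:
  phi_22 = [rho(2) - phi_11 rho(1)] / [1 - phi_11 rho(1)] = [-0.1341 - (-0.3533)(-0.3533)] / [1 - (-0.3533)(-0.3533)]
         = -0.25892089 / 0.87517911 = -0.295849.
  Update: phi_21 = phi_11 - phi_22 phi_11 = -0.3533 - (-0.295849)(-0.3533) = -0.457823.
Step k = 3:
  phi_33 = [rho(3) - phi_21 rho(2) - phi_22 rho(1)] / [1 - phi_21 rho(1) - phi_22 rho(2)]
    numerator   = 0.4814 - (-0.457823)(-0.1341) - (-0.295849)(-0.3533) = 0.31548241
    denominator = 1 - (-0.457823)(-0.3533) - (-0.295849)(-0.1341) = 0.79857762
  phi_33 = 0.31548241 / 0.79857762 = 0.3951.
Therefore phi_{33} = 0.3951.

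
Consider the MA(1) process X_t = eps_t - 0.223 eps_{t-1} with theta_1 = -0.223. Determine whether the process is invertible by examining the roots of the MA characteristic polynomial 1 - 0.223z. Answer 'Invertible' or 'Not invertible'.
\text{Invertible}

The MA(q) characteristic polynomial is P(z) = 1 - 0.223z.
Invertibility requires all roots to lie outside the unit circle, i.e. |z| > 1 for every root.
This is linear in z: 1 + (-0.223) z = 0  =>  z = -1/(-0.223) = 4.484305,  |z| = 4.484305.
Moduli of all roots: 4.4843.
All moduli strictly greater than 1? Yes.
Verdict: Invertible.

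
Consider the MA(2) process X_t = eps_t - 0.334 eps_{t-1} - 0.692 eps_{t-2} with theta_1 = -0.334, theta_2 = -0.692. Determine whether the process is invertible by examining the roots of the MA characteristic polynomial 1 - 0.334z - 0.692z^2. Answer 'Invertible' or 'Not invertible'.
\text{Not invertible}

The MA(q) characteristic polynomial is P(z) = 1 - 0.334z - 0.692z^2.
Invertibility requires all roots to lie outside the unit circle, i.e. |z| > 1 for every root.
Set 1 + (-0.334) z + (-0.692) z^2 = 0, i.e. a z^2 + b z + c = 0 with a = -0.692, b = -0.334, c = 1.
Discriminant D = b^2 - 4ac = (-0.334)^2 - 4*(-0.692)*1 = 0.111556 - (-2.768) = 2.879556.
D >= 0, so the roots are real: z = (-b +/- sqrt(D)) / (2a) = (0.334 +/- 1.696925) / (-1.384).
  z_1 = (0.334 + 1.696925) / (-1.384) = -1.4674,   |z_1| = 1.4674.
  z_2 = (0.334 - 1.696925) / (-1.384) = 0.9848,   |z_2| = 0.9848.
Moduli of all roots: 1.4674, 0.9848.
All moduli strictly greater than 1? No.
Verdict: Not invertible.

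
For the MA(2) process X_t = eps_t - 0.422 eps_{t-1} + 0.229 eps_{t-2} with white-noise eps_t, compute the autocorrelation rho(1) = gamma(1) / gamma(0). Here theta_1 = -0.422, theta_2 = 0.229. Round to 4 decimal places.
\rho(1) = -0.4215

For an MA(q) process with theta_0 = 1, the autocovariance is
  gamma(k) = sigma^2 * sum_{i=0..q-k} theta_i * theta_{i+k},
and rho(k) = gamma(k) / gamma(0). Sigma^2 cancels.
  numerator   = (1)*(-0.422) + (-0.422)*(0.229) = -0.518638.
  denominator = (1)^2 + (-0.422)^2 + (0.229)^2 = 1.230525.
  rho(1) = -0.518638 / 1.230525 = -0.4215.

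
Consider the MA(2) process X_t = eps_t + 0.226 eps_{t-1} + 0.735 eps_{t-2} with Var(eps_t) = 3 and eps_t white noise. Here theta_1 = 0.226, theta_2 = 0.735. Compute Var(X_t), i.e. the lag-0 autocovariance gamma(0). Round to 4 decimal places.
\gamma(0) = 4.7739

For an MA(q) process X_t = eps_t + sum_i theta_i eps_{t-i} with
Var(eps_t) = sigma^2, the variance is
  gamma(0) = sigma^2 * (1 + sum_i theta_i^2).
  sum_i theta_i^2 = (0.226)^2 + (0.735)^2 = 0.051076 + 0.540225 = 0.591301.
  gamma(0) = 3 * (1 + 0.591301) = 3 * 1.591301 = 4.773903, which rounds to 4.7739.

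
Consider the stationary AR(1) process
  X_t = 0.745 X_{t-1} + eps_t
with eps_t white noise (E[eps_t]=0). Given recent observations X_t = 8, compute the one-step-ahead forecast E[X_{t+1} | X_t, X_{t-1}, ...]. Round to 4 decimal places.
E[X_{t+1} \mid \mathcal F_t] = 5.9600

For an AR(p) model X_t = c + sum_i phi_i X_{t-i} + eps_t, the
one-step-ahead conditional mean is
  E[X_{t+1} | X_t, ...] = c + sum_i phi_i X_{t+1-i}.
Substitute known values:
  E[X_{t+1} | ...] = (0.745) * (8)
                   = 5.9600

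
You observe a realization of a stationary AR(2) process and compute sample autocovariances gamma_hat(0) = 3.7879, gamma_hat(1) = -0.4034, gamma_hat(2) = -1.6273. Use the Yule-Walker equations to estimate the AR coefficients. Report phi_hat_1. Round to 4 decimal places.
\hat\phi_{1} = -0.1540

The Yule-Walker equations for an AR(p) process read, in matrix form,
  Gamma_p phi = r_p,   with   (Gamma_p)_{ij} = gamma(|i - j|),
                       (r_p)_i = gamma(i),   i,j = 1..p.
Substitute the sample gammas (Toeplitz matrix and right-hand side of size 2):
  Gamma_p = [[3.7879, -0.4034], [-0.4034, 3.7879]]
  r_p     = [-0.4034, -1.6273]
Written out:
  3.7879 phi_1 - 0.4034 phi_2 = -0.4034
  -0.4034 phi_1 + 3.7879 phi_2 = -1.6273
Solve by Cramer's rule:
  det = gamma(0)^2 - gamma(1)^2 = (3.7879)^2 - (-0.4034)^2 = 14.34818641 - 0.16273156 = 14.18545485
  phi_hat_1 = [gamma(1) gamma(0) - gamma(1) gamma(2)] / det = [(-0.4034)(3.7879) - (-0.4034)(-1.6273)] / 14.18545485 = -2.18449168 / 14.18545485 = -0.154
  phi_hat_2 = [gamma(0) gamma(2) - gamma(1)^2] / det = [(3.7879)(-1.6273) - (-0.4034)^2] / 14.18545485 = -6.32678123 / 14.18545485 = -0.446
So phi_hat = [-0.1540, -0.4460].
Therefore phi_hat_1 = -0.1540.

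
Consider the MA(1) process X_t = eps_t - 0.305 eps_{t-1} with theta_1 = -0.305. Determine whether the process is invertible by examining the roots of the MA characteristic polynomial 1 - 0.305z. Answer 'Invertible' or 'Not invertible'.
\text{Invertible}

The MA(q) characteristic polynomial is P(z) = 1 - 0.305z.
Invertibility requires all roots to lie outside the unit circle, i.e. |z| > 1 for every root.
This is linear in z: 1 + (-0.305) z = 0  =>  z = -1/(-0.305) = 3.278689,  |z| = 3.278689.
Moduli of all roots: 3.2787.
All moduli strictly greater than 1? Yes.
Verdict: Invertible.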